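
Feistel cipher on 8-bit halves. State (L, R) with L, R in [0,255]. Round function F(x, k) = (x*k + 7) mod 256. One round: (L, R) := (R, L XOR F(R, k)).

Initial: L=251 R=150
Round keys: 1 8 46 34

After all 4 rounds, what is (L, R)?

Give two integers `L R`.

Answer: 147 44

Derivation:
Round 1 (k=1): L=150 R=102
Round 2 (k=8): L=102 R=161
Round 3 (k=46): L=161 R=147
Round 4 (k=34): L=147 R=44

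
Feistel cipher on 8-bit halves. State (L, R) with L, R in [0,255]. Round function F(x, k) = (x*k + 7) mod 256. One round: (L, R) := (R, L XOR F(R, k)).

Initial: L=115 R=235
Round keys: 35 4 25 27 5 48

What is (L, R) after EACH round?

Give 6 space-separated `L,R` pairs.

Round 1 (k=35): L=235 R=91
Round 2 (k=4): L=91 R=152
Round 3 (k=25): L=152 R=132
Round 4 (k=27): L=132 R=107
Round 5 (k=5): L=107 R=154
Round 6 (k=48): L=154 R=140

Answer: 235,91 91,152 152,132 132,107 107,154 154,140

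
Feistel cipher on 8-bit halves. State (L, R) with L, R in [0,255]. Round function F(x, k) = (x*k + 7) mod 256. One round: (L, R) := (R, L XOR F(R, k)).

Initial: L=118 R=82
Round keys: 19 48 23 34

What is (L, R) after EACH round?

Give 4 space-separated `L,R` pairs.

Round 1 (k=19): L=82 R=107
Round 2 (k=48): L=107 R=69
Round 3 (k=23): L=69 R=81
Round 4 (k=34): L=81 R=140

Answer: 82,107 107,69 69,81 81,140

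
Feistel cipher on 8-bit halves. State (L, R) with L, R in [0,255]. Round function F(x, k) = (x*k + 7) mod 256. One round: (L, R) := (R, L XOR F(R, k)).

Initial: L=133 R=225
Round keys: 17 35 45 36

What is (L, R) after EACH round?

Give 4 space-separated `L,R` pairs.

Answer: 225,125 125,255 255,167 167,124

Derivation:
Round 1 (k=17): L=225 R=125
Round 2 (k=35): L=125 R=255
Round 3 (k=45): L=255 R=167
Round 4 (k=36): L=167 R=124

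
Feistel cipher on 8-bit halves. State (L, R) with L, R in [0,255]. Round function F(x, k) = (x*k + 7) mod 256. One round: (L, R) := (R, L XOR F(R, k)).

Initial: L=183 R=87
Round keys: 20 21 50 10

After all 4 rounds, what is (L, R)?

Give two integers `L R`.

Answer: 123 185

Derivation:
Round 1 (k=20): L=87 R=100
Round 2 (k=21): L=100 R=108
Round 3 (k=50): L=108 R=123
Round 4 (k=10): L=123 R=185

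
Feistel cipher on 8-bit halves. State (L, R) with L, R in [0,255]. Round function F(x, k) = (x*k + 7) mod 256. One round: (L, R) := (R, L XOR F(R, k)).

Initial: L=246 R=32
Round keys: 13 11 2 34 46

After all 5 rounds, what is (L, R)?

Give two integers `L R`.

Answer: 217 31

Derivation:
Round 1 (k=13): L=32 R=81
Round 2 (k=11): L=81 R=162
Round 3 (k=2): L=162 R=26
Round 4 (k=34): L=26 R=217
Round 5 (k=46): L=217 R=31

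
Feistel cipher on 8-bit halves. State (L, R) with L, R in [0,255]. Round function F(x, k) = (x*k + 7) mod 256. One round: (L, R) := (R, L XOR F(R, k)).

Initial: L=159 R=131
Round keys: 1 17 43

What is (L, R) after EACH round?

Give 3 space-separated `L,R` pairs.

Answer: 131,21 21,239 239,57

Derivation:
Round 1 (k=1): L=131 R=21
Round 2 (k=17): L=21 R=239
Round 3 (k=43): L=239 R=57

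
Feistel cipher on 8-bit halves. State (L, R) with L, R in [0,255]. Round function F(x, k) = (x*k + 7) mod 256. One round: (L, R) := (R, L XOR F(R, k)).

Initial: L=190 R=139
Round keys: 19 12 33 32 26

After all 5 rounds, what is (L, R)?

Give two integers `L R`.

Answer: 227 56

Derivation:
Round 1 (k=19): L=139 R=230
Round 2 (k=12): L=230 R=68
Round 3 (k=33): L=68 R=45
Round 4 (k=32): L=45 R=227
Round 5 (k=26): L=227 R=56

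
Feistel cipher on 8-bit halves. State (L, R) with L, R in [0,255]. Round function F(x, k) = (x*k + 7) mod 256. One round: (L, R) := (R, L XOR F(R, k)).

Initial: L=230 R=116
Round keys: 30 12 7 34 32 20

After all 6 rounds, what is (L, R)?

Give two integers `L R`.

Round 1 (k=30): L=116 R=121
Round 2 (k=12): L=121 R=199
Round 3 (k=7): L=199 R=1
Round 4 (k=34): L=1 R=238
Round 5 (k=32): L=238 R=198
Round 6 (k=20): L=198 R=145

Answer: 198 145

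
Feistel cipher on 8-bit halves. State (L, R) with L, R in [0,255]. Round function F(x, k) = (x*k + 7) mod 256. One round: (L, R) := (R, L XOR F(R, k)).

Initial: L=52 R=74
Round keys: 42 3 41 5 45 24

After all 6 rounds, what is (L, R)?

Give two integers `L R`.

Round 1 (k=42): L=74 R=31
Round 2 (k=3): L=31 R=46
Round 3 (k=41): L=46 R=122
Round 4 (k=5): L=122 R=71
Round 5 (k=45): L=71 R=248
Round 6 (k=24): L=248 R=0

Answer: 248 0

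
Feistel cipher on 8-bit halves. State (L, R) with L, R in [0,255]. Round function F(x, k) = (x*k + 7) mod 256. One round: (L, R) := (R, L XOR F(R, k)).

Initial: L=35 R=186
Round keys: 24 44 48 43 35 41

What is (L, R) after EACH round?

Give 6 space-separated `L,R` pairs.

Answer: 186,84 84,205 205,35 35,37 37,53 53,161

Derivation:
Round 1 (k=24): L=186 R=84
Round 2 (k=44): L=84 R=205
Round 3 (k=48): L=205 R=35
Round 4 (k=43): L=35 R=37
Round 5 (k=35): L=37 R=53
Round 6 (k=41): L=53 R=161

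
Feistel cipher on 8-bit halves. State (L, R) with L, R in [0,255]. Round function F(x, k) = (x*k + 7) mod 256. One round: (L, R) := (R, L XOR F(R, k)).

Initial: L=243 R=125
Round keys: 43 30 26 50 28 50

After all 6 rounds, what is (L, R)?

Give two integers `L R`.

Answer: 73 194

Derivation:
Round 1 (k=43): L=125 R=245
Round 2 (k=30): L=245 R=192
Round 3 (k=26): L=192 R=114
Round 4 (k=50): L=114 R=139
Round 5 (k=28): L=139 R=73
Round 6 (k=50): L=73 R=194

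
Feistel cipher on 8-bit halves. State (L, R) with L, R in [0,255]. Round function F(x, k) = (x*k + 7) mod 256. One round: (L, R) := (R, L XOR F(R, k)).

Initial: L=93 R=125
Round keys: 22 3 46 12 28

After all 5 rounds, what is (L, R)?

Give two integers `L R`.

Answer: 249 216

Derivation:
Round 1 (k=22): L=125 R=152
Round 2 (k=3): L=152 R=178
Round 3 (k=46): L=178 R=155
Round 4 (k=12): L=155 R=249
Round 5 (k=28): L=249 R=216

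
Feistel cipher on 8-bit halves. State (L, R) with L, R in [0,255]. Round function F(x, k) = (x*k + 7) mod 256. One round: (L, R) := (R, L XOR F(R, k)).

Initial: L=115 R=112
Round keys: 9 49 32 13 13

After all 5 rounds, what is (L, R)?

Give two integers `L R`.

Answer: 181 219

Derivation:
Round 1 (k=9): L=112 R=132
Round 2 (k=49): L=132 R=59
Round 3 (k=32): L=59 R=227
Round 4 (k=13): L=227 R=181
Round 5 (k=13): L=181 R=219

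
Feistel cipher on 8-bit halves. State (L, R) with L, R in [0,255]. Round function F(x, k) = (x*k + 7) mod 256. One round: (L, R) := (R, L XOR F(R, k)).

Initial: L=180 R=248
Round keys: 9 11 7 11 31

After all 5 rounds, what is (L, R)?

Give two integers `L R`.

Answer: 139 152

Derivation:
Round 1 (k=9): L=248 R=11
Round 2 (k=11): L=11 R=120
Round 3 (k=7): L=120 R=68
Round 4 (k=11): L=68 R=139
Round 5 (k=31): L=139 R=152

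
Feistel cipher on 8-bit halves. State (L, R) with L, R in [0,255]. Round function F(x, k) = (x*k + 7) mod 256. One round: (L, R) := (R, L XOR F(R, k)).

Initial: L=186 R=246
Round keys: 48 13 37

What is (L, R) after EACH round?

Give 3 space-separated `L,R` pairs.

Round 1 (k=48): L=246 R=157
Round 2 (k=13): L=157 R=246
Round 3 (k=37): L=246 R=8

Answer: 246,157 157,246 246,8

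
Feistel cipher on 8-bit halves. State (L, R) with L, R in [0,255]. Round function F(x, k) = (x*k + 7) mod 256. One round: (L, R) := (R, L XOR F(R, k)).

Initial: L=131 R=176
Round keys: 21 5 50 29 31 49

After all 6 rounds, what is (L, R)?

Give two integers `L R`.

Answer: 89 87

Derivation:
Round 1 (k=21): L=176 R=244
Round 2 (k=5): L=244 R=123
Round 3 (k=50): L=123 R=249
Round 4 (k=29): L=249 R=71
Round 5 (k=31): L=71 R=89
Round 6 (k=49): L=89 R=87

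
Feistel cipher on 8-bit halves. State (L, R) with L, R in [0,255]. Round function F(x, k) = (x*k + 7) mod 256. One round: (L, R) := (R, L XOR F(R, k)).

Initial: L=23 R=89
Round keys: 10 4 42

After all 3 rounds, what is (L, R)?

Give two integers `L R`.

Round 1 (k=10): L=89 R=150
Round 2 (k=4): L=150 R=6
Round 3 (k=42): L=6 R=149

Answer: 6 149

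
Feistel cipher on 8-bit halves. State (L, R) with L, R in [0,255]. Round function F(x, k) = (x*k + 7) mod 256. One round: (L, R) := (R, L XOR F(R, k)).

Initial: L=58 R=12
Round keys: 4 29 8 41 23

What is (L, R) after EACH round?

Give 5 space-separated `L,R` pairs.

Answer: 12,13 13,140 140,106 106,141 141,216

Derivation:
Round 1 (k=4): L=12 R=13
Round 2 (k=29): L=13 R=140
Round 3 (k=8): L=140 R=106
Round 4 (k=41): L=106 R=141
Round 5 (k=23): L=141 R=216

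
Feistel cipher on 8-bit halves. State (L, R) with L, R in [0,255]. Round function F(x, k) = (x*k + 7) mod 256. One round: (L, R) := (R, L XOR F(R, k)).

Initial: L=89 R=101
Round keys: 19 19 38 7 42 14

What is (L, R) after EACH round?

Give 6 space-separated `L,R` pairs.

Round 1 (k=19): L=101 R=223
Round 2 (k=19): L=223 R=241
Round 3 (k=38): L=241 R=18
Round 4 (k=7): L=18 R=116
Round 5 (k=42): L=116 R=29
Round 6 (k=14): L=29 R=233

Answer: 101,223 223,241 241,18 18,116 116,29 29,233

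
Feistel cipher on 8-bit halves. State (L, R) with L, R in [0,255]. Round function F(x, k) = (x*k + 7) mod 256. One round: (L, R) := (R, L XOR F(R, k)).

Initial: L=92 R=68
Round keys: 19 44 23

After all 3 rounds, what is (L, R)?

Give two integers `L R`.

Answer: 223 95

Derivation:
Round 1 (k=19): L=68 R=79
Round 2 (k=44): L=79 R=223
Round 3 (k=23): L=223 R=95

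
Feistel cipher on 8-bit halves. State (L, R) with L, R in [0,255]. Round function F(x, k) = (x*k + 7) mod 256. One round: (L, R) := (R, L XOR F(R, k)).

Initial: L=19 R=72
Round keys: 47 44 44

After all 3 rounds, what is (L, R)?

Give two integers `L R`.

Round 1 (k=47): L=72 R=44
Round 2 (k=44): L=44 R=223
Round 3 (k=44): L=223 R=119

Answer: 223 119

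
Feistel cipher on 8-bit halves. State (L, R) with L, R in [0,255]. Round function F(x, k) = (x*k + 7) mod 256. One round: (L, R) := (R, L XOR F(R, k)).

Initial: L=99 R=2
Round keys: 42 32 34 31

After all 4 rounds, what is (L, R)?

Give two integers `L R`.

Round 1 (k=42): L=2 R=56
Round 2 (k=32): L=56 R=5
Round 3 (k=34): L=5 R=137
Round 4 (k=31): L=137 R=155

Answer: 137 155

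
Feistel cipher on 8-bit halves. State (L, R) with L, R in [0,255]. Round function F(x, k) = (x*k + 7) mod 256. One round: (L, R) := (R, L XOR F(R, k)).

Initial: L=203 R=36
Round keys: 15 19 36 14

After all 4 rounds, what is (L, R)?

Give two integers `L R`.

Round 1 (k=15): L=36 R=232
Round 2 (k=19): L=232 R=27
Round 3 (k=36): L=27 R=59
Round 4 (k=14): L=59 R=90

Answer: 59 90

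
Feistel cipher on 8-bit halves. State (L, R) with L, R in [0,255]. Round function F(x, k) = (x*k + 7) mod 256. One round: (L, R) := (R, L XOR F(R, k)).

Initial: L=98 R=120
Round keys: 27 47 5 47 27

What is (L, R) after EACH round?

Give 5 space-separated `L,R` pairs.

Answer: 120,205 205,210 210,236 236,137 137,150

Derivation:
Round 1 (k=27): L=120 R=205
Round 2 (k=47): L=205 R=210
Round 3 (k=5): L=210 R=236
Round 4 (k=47): L=236 R=137
Round 5 (k=27): L=137 R=150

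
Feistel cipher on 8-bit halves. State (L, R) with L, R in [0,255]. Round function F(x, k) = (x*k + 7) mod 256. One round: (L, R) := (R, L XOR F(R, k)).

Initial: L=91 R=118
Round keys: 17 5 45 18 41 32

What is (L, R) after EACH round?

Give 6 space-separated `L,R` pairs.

Round 1 (k=17): L=118 R=134
Round 2 (k=5): L=134 R=211
Round 3 (k=45): L=211 R=152
Round 4 (k=18): L=152 R=100
Round 5 (k=41): L=100 R=147
Round 6 (k=32): L=147 R=3

Answer: 118,134 134,211 211,152 152,100 100,147 147,3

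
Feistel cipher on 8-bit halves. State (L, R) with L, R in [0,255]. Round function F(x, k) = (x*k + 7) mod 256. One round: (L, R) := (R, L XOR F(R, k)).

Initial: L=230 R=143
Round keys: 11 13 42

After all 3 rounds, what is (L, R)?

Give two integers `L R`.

Answer: 198 73

Derivation:
Round 1 (k=11): L=143 R=202
Round 2 (k=13): L=202 R=198
Round 3 (k=42): L=198 R=73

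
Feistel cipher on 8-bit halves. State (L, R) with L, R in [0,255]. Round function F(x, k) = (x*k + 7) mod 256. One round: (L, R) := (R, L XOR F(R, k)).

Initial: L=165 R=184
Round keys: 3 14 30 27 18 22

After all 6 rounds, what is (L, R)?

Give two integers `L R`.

Round 1 (k=3): L=184 R=138
Round 2 (k=14): L=138 R=43
Round 3 (k=30): L=43 R=155
Round 4 (k=27): L=155 R=75
Round 5 (k=18): L=75 R=214
Round 6 (k=22): L=214 R=32

Answer: 214 32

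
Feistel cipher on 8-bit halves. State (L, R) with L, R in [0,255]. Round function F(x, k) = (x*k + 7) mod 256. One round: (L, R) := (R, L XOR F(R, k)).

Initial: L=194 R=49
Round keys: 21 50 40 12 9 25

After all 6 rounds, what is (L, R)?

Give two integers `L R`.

Answer: 73 105

Derivation:
Round 1 (k=21): L=49 R=206
Round 2 (k=50): L=206 R=114
Round 3 (k=40): L=114 R=25
Round 4 (k=12): L=25 R=65
Round 5 (k=9): L=65 R=73
Round 6 (k=25): L=73 R=105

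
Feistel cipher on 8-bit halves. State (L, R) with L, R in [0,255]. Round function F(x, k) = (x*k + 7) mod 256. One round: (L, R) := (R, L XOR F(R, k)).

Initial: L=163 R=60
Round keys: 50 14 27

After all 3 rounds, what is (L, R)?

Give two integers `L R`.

Round 1 (k=50): L=60 R=28
Round 2 (k=14): L=28 R=179
Round 3 (k=27): L=179 R=244

Answer: 179 244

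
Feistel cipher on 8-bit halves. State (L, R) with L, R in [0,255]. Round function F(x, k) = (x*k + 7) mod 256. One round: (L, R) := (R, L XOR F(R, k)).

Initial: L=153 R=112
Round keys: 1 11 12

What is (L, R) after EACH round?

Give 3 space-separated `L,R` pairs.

Round 1 (k=1): L=112 R=238
Round 2 (k=11): L=238 R=49
Round 3 (k=12): L=49 R=189

Answer: 112,238 238,49 49,189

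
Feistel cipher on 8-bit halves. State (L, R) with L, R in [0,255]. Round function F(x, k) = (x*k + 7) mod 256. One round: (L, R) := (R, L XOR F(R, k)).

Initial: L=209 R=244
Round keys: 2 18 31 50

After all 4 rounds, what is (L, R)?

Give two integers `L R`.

Round 1 (k=2): L=244 R=62
Round 2 (k=18): L=62 R=151
Round 3 (k=31): L=151 R=110
Round 4 (k=50): L=110 R=20

Answer: 110 20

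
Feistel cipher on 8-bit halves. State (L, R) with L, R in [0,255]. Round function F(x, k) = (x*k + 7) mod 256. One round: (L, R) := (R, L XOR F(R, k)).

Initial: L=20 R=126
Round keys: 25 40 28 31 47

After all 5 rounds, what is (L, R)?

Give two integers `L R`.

Answer: 244 113

Derivation:
Round 1 (k=25): L=126 R=65
Round 2 (k=40): L=65 R=81
Round 3 (k=28): L=81 R=162
Round 4 (k=31): L=162 R=244
Round 5 (k=47): L=244 R=113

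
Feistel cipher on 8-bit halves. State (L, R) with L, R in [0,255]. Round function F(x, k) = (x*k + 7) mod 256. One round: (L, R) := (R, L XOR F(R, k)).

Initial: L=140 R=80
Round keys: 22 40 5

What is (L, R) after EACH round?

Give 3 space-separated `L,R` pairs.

Answer: 80,107 107,239 239,217

Derivation:
Round 1 (k=22): L=80 R=107
Round 2 (k=40): L=107 R=239
Round 3 (k=5): L=239 R=217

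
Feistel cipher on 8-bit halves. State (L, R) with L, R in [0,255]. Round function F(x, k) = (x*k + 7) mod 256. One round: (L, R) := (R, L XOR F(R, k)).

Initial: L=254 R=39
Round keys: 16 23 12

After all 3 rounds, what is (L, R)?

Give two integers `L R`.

Answer: 113 218

Derivation:
Round 1 (k=16): L=39 R=137
Round 2 (k=23): L=137 R=113
Round 3 (k=12): L=113 R=218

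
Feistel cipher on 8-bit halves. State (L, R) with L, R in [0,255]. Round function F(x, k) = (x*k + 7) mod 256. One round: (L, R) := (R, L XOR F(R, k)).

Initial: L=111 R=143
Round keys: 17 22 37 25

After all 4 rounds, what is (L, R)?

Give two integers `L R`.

Round 1 (k=17): L=143 R=233
Round 2 (k=22): L=233 R=130
Round 3 (k=37): L=130 R=56
Round 4 (k=25): L=56 R=253

Answer: 56 253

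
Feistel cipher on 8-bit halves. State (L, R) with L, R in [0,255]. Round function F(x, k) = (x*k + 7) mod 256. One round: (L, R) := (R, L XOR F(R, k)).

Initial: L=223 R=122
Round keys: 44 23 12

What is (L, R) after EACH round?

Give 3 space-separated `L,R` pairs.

Round 1 (k=44): L=122 R=32
Round 2 (k=23): L=32 R=157
Round 3 (k=12): L=157 R=67

Answer: 122,32 32,157 157,67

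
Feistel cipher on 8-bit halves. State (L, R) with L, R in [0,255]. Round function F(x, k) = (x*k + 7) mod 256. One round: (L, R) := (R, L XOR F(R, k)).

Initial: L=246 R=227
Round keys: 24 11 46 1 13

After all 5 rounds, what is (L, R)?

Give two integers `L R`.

Round 1 (k=24): L=227 R=185
Round 2 (k=11): L=185 R=25
Round 3 (k=46): L=25 R=60
Round 4 (k=1): L=60 R=90
Round 5 (k=13): L=90 R=165

Answer: 90 165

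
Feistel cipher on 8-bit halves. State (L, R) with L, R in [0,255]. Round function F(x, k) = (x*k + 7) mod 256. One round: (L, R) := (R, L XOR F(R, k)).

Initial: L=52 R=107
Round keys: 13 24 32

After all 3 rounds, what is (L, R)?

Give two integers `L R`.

Answer: 92 197

Derivation:
Round 1 (k=13): L=107 R=66
Round 2 (k=24): L=66 R=92
Round 3 (k=32): L=92 R=197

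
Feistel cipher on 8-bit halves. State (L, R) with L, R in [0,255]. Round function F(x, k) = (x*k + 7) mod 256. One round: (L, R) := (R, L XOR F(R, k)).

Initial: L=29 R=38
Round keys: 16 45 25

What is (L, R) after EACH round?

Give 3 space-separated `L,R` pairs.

Round 1 (k=16): L=38 R=122
Round 2 (k=45): L=122 R=95
Round 3 (k=25): L=95 R=52

Answer: 38,122 122,95 95,52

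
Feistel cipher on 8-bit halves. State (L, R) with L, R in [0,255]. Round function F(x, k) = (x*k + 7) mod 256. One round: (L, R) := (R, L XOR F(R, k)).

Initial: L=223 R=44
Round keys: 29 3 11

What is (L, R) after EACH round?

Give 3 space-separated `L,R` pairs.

Answer: 44,220 220,183 183,56

Derivation:
Round 1 (k=29): L=44 R=220
Round 2 (k=3): L=220 R=183
Round 3 (k=11): L=183 R=56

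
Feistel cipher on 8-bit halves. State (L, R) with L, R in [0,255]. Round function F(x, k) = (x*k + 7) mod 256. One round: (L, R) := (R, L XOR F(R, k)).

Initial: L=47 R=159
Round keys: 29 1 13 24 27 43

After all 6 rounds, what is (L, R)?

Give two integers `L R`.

Round 1 (k=29): L=159 R=37
Round 2 (k=1): L=37 R=179
Round 3 (k=13): L=179 R=59
Round 4 (k=24): L=59 R=60
Round 5 (k=27): L=60 R=96
Round 6 (k=43): L=96 R=27

Answer: 96 27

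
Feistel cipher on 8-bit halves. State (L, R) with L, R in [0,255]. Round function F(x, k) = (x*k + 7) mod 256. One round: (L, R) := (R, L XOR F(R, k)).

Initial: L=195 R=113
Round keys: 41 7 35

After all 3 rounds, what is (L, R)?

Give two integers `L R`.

Round 1 (k=41): L=113 R=227
Round 2 (k=7): L=227 R=77
Round 3 (k=35): L=77 R=109

Answer: 77 109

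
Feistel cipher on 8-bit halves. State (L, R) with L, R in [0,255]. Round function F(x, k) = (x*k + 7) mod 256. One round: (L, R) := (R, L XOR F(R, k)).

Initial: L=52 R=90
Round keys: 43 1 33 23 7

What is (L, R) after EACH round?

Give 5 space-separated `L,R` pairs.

Round 1 (k=43): L=90 R=17
Round 2 (k=1): L=17 R=66
Round 3 (k=33): L=66 R=152
Round 4 (k=23): L=152 R=237
Round 5 (k=7): L=237 R=26

Answer: 90,17 17,66 66,152 152,237 237,26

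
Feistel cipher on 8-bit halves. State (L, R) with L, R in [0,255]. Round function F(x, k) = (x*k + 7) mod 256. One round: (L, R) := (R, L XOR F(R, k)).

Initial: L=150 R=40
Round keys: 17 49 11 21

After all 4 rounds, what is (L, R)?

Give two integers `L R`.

Round 1 (k=17): L=40 R=57
Round 2 (k=49): L=57 R=216
Round 3 (k=11): L=216 R=118
Round 4 (k=21): L=118 R=109

Answer: 118 109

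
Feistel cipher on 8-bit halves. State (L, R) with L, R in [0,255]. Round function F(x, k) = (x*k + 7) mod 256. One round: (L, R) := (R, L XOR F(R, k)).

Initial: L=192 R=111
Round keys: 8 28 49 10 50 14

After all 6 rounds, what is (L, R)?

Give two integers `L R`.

Round 1 (k=8): L=111 R=191
Round 2 (k=28): L=191 R=132
Round 3 (k=49): L=132 R=244
Round 4 (k=10): L=244 R=11
Round 5 (k=50): L=11 R=217
Round 6 (k=14): L=217 R=238

Answer: 217 238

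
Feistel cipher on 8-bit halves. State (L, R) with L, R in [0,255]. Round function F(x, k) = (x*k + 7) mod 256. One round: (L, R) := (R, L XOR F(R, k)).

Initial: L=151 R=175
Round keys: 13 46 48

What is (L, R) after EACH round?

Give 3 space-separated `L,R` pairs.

Answer: 175,125 125,210 210,26

Derivation:
Round 1 (k=13): L=175 R=125
Round 2 (k=46): L=125 R=210
Round 3 (k=48): L=210 R=26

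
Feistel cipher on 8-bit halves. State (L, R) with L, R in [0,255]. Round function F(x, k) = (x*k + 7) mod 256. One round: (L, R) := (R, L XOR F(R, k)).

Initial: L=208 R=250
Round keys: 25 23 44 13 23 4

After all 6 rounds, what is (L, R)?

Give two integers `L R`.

Round 1 (k=25): L=250 R=161
Round 2 (k=23): L=161 R=132
Round 3 (k=44): L=132 R=22
Round 4 (k=13): L=22 R=161
Round 5 (k=23): L=161 R=104
Round 6 (k=4): L=104 R=6

Answer: 104 6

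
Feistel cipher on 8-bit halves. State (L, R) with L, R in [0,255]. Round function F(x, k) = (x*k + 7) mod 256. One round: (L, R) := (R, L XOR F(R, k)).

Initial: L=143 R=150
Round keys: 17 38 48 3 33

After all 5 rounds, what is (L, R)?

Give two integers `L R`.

Round 1 (k=17): L=150 R=114
Round 2 (k=38): L=114 R=101
Round 3 (k=48): L=101 R=133
Round 4 (k=3): L=133 R=243
Round 5 (k=33): L=243 R=223

Answer: 243 223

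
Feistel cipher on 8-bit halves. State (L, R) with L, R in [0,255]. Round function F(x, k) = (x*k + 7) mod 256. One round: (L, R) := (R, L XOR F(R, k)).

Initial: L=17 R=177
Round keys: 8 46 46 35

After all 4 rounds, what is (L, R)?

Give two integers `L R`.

Round 1 (k=8): L=177 R=158
Round 2 (k=46): L=158 R=218
Round 3 (k=46): L=218 R=173
Round 4 (k=35): L=173 R=116

Answer: 173 116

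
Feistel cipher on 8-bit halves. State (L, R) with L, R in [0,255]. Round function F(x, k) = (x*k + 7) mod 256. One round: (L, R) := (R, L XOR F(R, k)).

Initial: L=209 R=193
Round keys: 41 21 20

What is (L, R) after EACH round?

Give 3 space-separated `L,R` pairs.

Round 1 (k=41): L=193 R=33
Round 2 (k=21): L=33 R=125
Round 3 (k=20): L=125 R=234

Answer: 193,33 33,125 125,234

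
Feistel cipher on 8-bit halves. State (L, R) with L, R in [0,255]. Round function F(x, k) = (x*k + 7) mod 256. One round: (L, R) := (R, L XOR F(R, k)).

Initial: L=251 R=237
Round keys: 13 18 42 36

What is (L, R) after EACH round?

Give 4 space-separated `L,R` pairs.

Answer: 237,235 235,96 96,44 44,87

Derivation:
Round 1 (k=13): L=237 R=235
Round 2 (k=18): L=235 R=96
Round 3 (k=42): L=96 R=44
Round 4 (k=36): L=44 R=87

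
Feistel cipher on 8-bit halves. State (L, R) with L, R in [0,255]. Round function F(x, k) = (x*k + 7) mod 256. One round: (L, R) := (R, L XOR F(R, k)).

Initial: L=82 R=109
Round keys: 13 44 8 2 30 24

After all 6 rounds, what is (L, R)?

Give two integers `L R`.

Answer: 52 100

Derivation:
Round 1 (k=13): L=109 R=194
Round 2 (k=44): L=194 R=50
Round 3 (k=8): L=50 R=85
Round 4 (k=2): L=85 R=131
Round 5 (k=30): L=131 R=52
Round 6 (k=24): L=52 R=100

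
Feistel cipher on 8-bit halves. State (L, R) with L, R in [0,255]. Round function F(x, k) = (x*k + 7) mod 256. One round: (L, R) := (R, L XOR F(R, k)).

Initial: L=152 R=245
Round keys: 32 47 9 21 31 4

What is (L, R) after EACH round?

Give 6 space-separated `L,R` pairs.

Answer: 245,63 63,109 109,227 227,203 203,127 127,200

Derivation:
Round 1 (k=32): L=245 R=63
Round 2 (k=47): L=63 R=109
Round 3 (k=9): L=109 R=227
Round 4 (k=21): L=227 R=203
Round 5 (k=31): L=203 R=127
Round 6 (k=4): L=127 R=200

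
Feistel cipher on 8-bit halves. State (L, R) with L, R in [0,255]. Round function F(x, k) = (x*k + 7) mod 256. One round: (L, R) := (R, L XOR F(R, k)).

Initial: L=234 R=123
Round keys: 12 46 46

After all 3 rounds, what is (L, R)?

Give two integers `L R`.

Round 1 (k=12): L=123 R=33
Round 2 (k=46): L=33 R=142
Round 3 (k=46): L=142 R=170

Answer: 142 170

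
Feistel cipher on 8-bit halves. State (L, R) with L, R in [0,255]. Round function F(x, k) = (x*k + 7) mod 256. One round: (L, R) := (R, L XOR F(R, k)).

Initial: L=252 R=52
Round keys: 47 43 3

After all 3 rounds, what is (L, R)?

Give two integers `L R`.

Round 1 (k=47): L=52 R=111
Round 2 (k=43): L=111 R=152
Round 3 (k=3): L=152 R=160

Answer: 152 160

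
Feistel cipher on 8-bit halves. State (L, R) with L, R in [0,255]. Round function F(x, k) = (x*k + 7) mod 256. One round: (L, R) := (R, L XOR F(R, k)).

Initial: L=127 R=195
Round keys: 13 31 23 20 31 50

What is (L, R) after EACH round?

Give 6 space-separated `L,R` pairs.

Round 1 (k=13): L=195 R=145
Round 2 (k=31): L=145 R=85
Round 3 (k=23): L=85 R=59
Round 4 (k=20): L=59 R=246
Round 5 (k=31): L=246 R=234
Round 6 (k=50): L=234 R=77

Answer: 195,145 145,85 85,59 59,246 246,234 234,77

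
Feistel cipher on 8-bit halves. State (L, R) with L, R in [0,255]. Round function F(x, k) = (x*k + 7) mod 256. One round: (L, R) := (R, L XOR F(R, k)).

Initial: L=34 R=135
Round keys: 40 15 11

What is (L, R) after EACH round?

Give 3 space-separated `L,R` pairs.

Answer: 135,61 61,29 29,123

Derivation:
Round 1 (k=40): L=135 R=61
Round 2 (k=15): L=61 R=29
Round 3 (k=11): L=29 R=123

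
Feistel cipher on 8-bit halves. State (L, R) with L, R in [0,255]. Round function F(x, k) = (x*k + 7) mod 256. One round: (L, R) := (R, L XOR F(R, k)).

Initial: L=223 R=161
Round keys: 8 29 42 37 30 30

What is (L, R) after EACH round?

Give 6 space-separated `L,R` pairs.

Round 1 (k=8): L=161 R=208
Round 2 (k=29): L=208 R=54
Round 3 (k=42): L=54 R=51
Round 4 (k=37): L=51 R=80
Round 5 (k=30): L=80 R=84
Round 6 (k=30): L=84 R=143

Answer: 161,208 208,54 54,51 51,80 80,84 84,143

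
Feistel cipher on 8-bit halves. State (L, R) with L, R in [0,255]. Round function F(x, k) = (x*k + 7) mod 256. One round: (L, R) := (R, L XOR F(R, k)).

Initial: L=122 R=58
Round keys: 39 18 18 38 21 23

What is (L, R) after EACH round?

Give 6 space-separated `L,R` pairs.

Answer: 58,167 167,255 255,82 82,204 204,145 145,194

Derivation:
Round 1 (k=39): L=58 R=167
Round 2 (k=18): L=167 R=255
Round 3 (k=18): L=255 R=82
Round 4 (k=38): L=82 R=204
Round 5 (k=21): L=204 R=145
Round 6 (k=23): L=145 R=194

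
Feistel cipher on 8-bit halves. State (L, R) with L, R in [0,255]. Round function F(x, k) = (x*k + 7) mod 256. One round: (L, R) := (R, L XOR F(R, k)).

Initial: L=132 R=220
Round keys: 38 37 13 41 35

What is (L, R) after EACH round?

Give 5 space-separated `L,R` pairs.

Answer: 220,43 43,226 226,170 170,163 163,250

Derivation:
Round 1 (k=38): L=220 R=43
Round 2 (k=37): L=43 R=226
Round 3 (k=13): L=226 R=170
Round 4 (k=41): L=170 R=163
Round 5 (k=35): L=163 R=250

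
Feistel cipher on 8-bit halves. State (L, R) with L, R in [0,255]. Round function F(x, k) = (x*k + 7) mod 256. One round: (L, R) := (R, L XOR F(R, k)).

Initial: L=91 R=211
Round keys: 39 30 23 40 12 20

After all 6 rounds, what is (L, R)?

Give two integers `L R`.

Round 1 (k=39): L=211 R=119
Round 2 (k=30): L=119 R=42
Round 3 (k=23): L=42 R=186
Round 4 (k=40): L=186 R=61
Round 5 (k=12): L=61 R=89
Round 6 (k=20): L=89 R=198

Answer: 89 198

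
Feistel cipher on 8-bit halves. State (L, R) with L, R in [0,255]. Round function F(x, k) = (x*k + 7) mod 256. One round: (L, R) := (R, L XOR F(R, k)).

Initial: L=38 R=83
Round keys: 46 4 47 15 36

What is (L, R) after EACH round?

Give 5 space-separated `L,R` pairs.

Answer: 83,215 215,48 48,0 0,55 55,195

Derivation:
Round 1 (k=46): L=83 R=215
Round 2 (k=4): L=215 R=48
Round 3 (k=47): L=48 R=0
Round 4 (k=15): L=0 R=55
Round 5 (k=36): L=55 R=195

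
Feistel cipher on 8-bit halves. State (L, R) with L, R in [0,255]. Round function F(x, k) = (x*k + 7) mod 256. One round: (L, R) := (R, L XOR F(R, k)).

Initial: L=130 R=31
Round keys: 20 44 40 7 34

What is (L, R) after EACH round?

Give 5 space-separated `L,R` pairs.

Answer: 31,241 241,108 108,22 22,205 205,87

Derivation:
Round 1 (k=20): L=31 R=241
Round 2 (k=44): L=241 R=108
Round 3 (k=40): L=108 R=22
Round 4 (k=7): L=22 R=205
Round 5 (k=34): L=205 R=87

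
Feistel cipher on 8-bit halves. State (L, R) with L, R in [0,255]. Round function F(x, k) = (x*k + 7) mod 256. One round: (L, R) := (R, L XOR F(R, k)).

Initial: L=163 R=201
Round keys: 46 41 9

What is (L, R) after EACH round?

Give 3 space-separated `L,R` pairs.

Answer: 201,134 134,180 180,221

Derivation:
Round 1 (k=46): L=201 R=134
Round 2 (k=41): L=134 R=180
Round 3 (k=9): L=180 R=221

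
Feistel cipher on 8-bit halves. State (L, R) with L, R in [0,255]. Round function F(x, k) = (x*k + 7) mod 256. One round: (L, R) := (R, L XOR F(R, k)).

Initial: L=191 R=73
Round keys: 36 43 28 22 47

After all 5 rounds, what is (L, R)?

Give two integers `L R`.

Answer: 115 207

Derivation:
Round 1 (k=36): L=73 R=244
Round 2 (k=43): L=244 R=74
Round 3 (k=28): L=74 R=235
Round 4 (k=22): L=235 R=115
Round 5 (k=47): L=115 R=207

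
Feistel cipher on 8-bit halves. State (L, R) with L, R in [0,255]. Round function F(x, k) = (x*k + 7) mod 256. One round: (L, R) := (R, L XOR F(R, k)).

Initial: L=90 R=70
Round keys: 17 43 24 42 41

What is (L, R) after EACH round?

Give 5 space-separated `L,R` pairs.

Answer: 70,247 247,194 194,192 192,69 69,212

Derivation:
Round 1 (k=17): L=70 R=247
Round 2 (k=43): L=247 R=194
Round 3 (k=24): L=194 R=192
Round 4 (k=42): L=192 R=69
Round 5 (k=41): L=69 R=212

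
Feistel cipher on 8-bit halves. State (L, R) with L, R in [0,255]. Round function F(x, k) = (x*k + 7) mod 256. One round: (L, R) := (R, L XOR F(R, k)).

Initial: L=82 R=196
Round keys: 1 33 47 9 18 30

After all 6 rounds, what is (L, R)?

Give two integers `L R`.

Round 1 (k=1): L=196 R=153
Round 2 (k=33): L=153 R=4
Round 3 (k=47): L=4 R=90
Round 4 (k=9): L=90 R=53
Round 5 (k=18): L=53 R=155
Round 6 (k=30): L=155 R=4

Answer: 155 4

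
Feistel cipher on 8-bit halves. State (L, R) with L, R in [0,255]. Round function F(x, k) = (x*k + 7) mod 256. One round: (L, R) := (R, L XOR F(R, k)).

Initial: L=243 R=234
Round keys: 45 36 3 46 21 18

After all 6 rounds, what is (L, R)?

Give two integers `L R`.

Round 1 (k=45): L=234 R=218
Round 2 (k=36): L=218 R=69
Round 3 (k=3): L=69 R=12
Round 4 (k=46): L=12 R=106
Round 5 (k=21): L=106 R=181
Round 6 (k=18): L=181 R=171

Answer: 181 171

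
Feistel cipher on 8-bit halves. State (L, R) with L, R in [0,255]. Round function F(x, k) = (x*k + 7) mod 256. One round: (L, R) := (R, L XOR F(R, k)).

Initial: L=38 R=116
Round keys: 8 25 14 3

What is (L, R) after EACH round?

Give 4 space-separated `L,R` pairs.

Answer: 116,129 129,212 212,30 30,181

Derivation:
Round 1 (k=8): L=116 R=129
Round 2 (k=25): L=129 R=212
Round 3 (k=14): L=212 R=30
Round 4 (k=3): L=30 R=181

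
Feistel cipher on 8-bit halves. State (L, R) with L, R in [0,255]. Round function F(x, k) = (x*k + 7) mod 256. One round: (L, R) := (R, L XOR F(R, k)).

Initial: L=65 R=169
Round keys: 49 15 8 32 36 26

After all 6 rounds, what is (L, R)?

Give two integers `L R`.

Answer: 185 73

Derivation:
Round 1 (k=49): L=169 R=33
Round 2 (k=15): L=33 R=95
Round 3 (k=8): L=95 R=222
Round 4 (k=32): L=222 R=152
Round 5 (k=36): L=152 R=185
Round 6 (k=26): L=185 R=73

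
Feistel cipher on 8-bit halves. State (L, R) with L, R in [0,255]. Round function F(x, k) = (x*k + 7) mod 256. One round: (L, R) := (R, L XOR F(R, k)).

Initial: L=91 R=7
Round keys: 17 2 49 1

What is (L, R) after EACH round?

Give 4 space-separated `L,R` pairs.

Answer: 7,37 37,86 86,88 88,9

Derivation:
Round 1 (k=17): L=7 R=37
Round 2 (k=2): L=37 R=86
Round 3 (k=49): L=86 R=88
Round 4 (k=1): L=88 R=9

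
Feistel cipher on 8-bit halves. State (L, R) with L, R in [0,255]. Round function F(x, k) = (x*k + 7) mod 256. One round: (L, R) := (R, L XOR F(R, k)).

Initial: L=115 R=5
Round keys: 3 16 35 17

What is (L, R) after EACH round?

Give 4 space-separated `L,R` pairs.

Round 1 (k=3): L=5 R=101
Round 2 (k=16): L=101 R=82
Round 3 (k=35): L=82 R=88
Round 4 (k=17): L=88 R=141

Answer: 5,101 101,82 82,88 88,141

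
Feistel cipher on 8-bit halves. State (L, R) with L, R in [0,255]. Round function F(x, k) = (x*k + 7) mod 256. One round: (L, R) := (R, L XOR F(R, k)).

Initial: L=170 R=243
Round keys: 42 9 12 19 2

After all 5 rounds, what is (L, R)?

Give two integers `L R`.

Answer: 246 95

Derivation:
Round 1 (k=42): L=243 R=79
Round 2 (k=9): L=79 R=61
Round 3 (k=12): L=61 R=172
Round 4 (k=19): L=172 R=246
Round 5 (k=2): L=246 R=95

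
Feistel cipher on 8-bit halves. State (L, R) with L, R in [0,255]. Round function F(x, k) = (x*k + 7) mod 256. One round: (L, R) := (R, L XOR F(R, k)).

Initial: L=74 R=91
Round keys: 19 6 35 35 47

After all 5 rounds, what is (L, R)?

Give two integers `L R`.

Answer: 246 108

Derivation:
Round 1 (k=19): L=91 R=130
Round 2 (k=6): L=130 R=72
Round 3 (k=35): L=72 R=93
Round 4 (k=35): L=93 R=246
Round 5 (k=47): L=246 R=108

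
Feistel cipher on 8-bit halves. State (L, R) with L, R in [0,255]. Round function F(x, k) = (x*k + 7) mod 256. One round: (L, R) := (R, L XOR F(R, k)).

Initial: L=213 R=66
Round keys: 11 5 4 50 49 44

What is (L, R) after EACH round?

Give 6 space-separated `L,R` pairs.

Answer: 66,8 8,109 109,179 179,144 144,36 36,167

Derivation:
Round 1 (k=11): L=66 R=8
Round 2 (k=5): L=8 R=109
Round 3 (k=4): L=109 R=179
Round 4 (k=50): L=179 R=144
Round 5 (k=49): L=144 R=36
Round 6 (k=44): L=36 R=167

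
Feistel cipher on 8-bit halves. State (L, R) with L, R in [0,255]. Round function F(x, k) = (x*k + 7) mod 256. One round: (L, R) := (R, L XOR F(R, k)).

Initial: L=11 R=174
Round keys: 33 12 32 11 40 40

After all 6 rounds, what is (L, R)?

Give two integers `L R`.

Round 1 (k=33): L=174 R=126
Round 2 (k=12): L=126 R=65
Round 3 (k=32): L=65 R=89
Round 4 (k=11): L=89 R=155
Round 5 (k=40): L=155 R=102
Round 6 (k=40): L=102 R=108

Answer: 102 108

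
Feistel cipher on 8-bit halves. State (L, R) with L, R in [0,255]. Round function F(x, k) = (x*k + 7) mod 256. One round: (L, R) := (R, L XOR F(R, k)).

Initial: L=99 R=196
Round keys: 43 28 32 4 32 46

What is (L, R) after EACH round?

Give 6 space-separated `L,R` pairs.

Answer: 196,144 144,3 3,247 247,224 224,240 240,199

Derivation:
Round 1 (k=43): L=196 R=144
Round 2 (k=28): L=144 R=3
Round 3 (k=32): L=3 R=247
Round 4 (k=4): L=247 R=224
Round 5 (k=32): L=224 R=240
Round 6 (k=46): L=240 R=199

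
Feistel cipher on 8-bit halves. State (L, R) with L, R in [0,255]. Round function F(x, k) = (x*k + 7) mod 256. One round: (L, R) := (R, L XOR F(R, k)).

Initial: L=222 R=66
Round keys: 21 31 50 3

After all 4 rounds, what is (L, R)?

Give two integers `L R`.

Round 1 (k=21): L=66 R=175
Round 2 (k=31): L=175 R=122
Round 3 (k=50): L=122 R=116
Round 4 (k=3): L=116 R=25

Answer: 116 25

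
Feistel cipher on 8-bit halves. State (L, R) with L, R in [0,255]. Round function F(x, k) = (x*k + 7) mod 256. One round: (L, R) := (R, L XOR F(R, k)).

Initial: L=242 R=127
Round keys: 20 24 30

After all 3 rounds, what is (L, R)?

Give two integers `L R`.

Round 1 (k=20): L=127 R=1
Round 2 (k=24): L=1 R=96
Round 3 (k=30): L=96 R=70

Answer: 96 70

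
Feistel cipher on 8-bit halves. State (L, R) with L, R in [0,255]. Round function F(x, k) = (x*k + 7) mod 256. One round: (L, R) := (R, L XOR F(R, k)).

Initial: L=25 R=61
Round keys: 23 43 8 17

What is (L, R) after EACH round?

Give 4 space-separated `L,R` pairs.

Answer: 61,155 155,45 45,244 244,22

Derivation:
Round 1 (k=23): L=61 R=155
Round 2 (k=43): L=155 R=45
Round 3 (k=8): L=45 R=244
Round 4 (k=17): L=244 R=22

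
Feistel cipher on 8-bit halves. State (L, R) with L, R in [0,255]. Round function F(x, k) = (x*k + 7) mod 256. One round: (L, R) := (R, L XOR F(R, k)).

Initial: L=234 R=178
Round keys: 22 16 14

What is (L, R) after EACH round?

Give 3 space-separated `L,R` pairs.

Round 1 (k=22): L=178 R=185
Round 2 (k=16): L=185 R=37
Round 3 (k=14): L=37 R=180

Answer: 178,185 185,37 37,180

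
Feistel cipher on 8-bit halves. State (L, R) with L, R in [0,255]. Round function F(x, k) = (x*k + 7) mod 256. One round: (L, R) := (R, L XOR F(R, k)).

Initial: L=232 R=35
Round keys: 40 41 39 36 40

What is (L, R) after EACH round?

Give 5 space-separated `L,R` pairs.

Answer: 35,151 151,21 21,173 173,78 78,154

Derivation:
Round 1 (k=40): L=35 R=151
Round 2 (k=41): L=151 R=21
Round 3 (k=39): L=21 R=173
Round 4 (k=36): L=173 R=78
Round 5 (k=40): L=78 R=154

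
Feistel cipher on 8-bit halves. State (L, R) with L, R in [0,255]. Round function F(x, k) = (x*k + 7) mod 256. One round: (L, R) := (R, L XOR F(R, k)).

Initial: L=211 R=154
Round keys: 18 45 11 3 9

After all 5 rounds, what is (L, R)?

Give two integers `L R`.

Answer: 108 85

Derivation:
Round 1 (k=18): L=154 R=8
Round 2 (k=45): L=8 R=245
Round 3 (k=11): L=245 R=134
Round 4 (k=3): L=134 R=108
Round 5 (k=9): L=108 R=85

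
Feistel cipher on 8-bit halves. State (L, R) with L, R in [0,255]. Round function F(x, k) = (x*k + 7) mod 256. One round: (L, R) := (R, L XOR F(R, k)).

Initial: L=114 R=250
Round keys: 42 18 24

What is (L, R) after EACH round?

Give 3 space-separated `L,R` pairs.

Answer: 250,121 121,115 115,182

Derivation:
Round 1 (k=42): L=250 R=121
Round 2 (k=18): L=121 R=115
Round 3 (k=24): L=115 R=182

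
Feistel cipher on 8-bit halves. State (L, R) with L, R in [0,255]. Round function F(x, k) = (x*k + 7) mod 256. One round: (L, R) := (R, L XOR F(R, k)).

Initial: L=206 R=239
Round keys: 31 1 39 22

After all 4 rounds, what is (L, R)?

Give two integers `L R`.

Round 1 (k=31): L=239 R=54
Round 2 (k=1): L=54 R=210
Round 3 (k=39): L=210 R=51
Round 4 (k=22): L=51 R=187

Answer: 51 187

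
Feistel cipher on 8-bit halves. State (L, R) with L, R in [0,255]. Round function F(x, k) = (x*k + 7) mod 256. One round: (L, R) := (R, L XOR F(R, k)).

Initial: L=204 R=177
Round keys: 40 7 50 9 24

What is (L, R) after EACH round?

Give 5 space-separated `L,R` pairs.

Answer: 177,99 99,13 13,242 242,132 132,149

Derivation:
Round 1 (k=40): L=177 R=99
Round 2 (k=7): L=99 R=13
Round 3 (k=50): L=13 R=242
Round 4 (k=9): L=242 R=132
Round 5 (k=24): L=132 R=149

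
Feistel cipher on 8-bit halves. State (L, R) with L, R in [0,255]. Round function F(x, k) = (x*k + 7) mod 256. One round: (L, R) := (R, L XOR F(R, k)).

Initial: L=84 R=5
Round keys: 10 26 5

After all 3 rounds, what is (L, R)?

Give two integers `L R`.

Round 1 (k=10): L=5 R=109
Round 2 (k=26): L=109 R=28
Round 3 (k=5): L=28 R=254

Answer: 28 254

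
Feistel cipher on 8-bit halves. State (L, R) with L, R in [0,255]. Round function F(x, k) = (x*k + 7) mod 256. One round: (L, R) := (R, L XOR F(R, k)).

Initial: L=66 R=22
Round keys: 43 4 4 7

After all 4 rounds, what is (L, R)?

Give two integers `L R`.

Answer: 96 66

Derivation:
Round 1 (k=43): L=22 R=251
Round 2 (k=4): L=251 R=229
Round 3 (k=4): L=229 R=96
Round 4 (k=7): L=96 R=66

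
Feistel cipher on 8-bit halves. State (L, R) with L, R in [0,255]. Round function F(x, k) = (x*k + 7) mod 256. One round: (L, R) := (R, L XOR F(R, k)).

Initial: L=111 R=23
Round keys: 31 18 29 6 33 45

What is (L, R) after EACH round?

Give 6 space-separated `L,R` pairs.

Round 1 (k=31): L=23 R=191
Round 2 (k=18): L=191 R=98
Round 3 (k=29): L=98 R=158
Round 4 (k=6): L=158 R=217
Round 5 (k=33): L=217 R=158
Round 6 (k=45): L=158 R=20

Answer: 23,191 191,98 98,158 158,217 217,158 158,20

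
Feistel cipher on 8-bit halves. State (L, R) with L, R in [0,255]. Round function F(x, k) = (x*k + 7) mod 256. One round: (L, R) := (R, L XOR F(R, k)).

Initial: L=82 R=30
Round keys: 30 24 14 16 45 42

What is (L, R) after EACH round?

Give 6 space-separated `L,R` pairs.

Answer: 30,217 217,65 65,76 76,134 134,217 217,39

Derivation:
Round 1 (k=30): L=30 R=217
Round 2 (k=24): L=217 R=65
Round 3 (k=14): L=65 R=76
Round 4 (k=16): L=76 R=134
Round 5 (k=45): L=134 R=217
Round 6 (k=42): L=217 R=39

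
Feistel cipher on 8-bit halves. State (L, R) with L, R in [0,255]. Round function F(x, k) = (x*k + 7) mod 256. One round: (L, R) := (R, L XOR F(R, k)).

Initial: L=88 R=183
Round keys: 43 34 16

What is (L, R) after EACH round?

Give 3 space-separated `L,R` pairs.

Round 1 (k=43): L=183 R=156
Round 2 (k=34): L=156 R=8
Round 3 (k=16): L=8 R=27

Answer: 183,156 156,8 8,27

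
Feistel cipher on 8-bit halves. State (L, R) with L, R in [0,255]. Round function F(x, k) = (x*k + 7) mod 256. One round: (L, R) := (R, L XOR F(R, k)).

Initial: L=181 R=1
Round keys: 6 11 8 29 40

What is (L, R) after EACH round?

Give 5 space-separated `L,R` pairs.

Answer: 1,184 184,238 238,207 207,148 148,232

Derivation:
Round 1 (k=6): L=1 R=184
Round 2 (k=11): L=184 R=238
Round 3 (k=8): L=238 R=207
Round 4 (k=29): L=207 R=148
Round 5 (k=40): L=148 R=232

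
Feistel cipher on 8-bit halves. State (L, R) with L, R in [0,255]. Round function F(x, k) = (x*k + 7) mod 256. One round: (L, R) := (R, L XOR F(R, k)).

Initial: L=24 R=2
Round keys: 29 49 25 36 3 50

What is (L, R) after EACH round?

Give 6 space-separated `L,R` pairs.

Answer: 2,89 89,18 18,144 144,85 85,150 150,6

Derivation:
Round 1 (k=29): L=2 R=89
Round 2 (k=49): L=89 R=18
Round 3 (k=25): L=18 R=144
Round 4 (k=36): L=144 R=85
Round 5 (k=3): L=85 R=150
Round 6 (k=50): L=150 R=6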